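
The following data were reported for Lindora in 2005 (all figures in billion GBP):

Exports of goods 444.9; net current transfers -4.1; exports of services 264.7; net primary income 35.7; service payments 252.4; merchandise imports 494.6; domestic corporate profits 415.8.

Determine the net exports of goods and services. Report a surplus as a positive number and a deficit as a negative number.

Goods balance = 444.9 - 494.6 = -49.7
Services balance = 264.7 - 252.4 = 12.3
Trade balance (goods + services) = -49.7 + 12.3 = -37.4

-37.4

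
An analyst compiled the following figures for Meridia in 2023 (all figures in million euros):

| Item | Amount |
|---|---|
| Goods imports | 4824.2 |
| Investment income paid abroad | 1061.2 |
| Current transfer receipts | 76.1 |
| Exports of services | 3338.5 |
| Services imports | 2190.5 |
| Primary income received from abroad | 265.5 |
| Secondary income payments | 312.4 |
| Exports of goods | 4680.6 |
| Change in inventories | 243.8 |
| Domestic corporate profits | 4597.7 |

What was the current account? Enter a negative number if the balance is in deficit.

-27.6

Goods balance = 4680.6 - 4824.2 = -143.6
Services balance = 3338.5 - 2190.5 = 1148.0
Trade balance (goods + services) = -143.6 + 1148.0 = 1004.4
Net primary income = 265.5 - 1061.2 = -795.7
Net secondary income = 76.1 - 312.4 = -236.3
Current account = 1004.4 + (-795.7) + (-236.3) = -27.6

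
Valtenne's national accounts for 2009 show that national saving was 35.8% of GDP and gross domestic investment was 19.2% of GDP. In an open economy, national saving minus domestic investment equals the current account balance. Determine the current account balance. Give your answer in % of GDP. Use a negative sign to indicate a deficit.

16.6

CA = S - I = 35.8 - 19.2 = 16.6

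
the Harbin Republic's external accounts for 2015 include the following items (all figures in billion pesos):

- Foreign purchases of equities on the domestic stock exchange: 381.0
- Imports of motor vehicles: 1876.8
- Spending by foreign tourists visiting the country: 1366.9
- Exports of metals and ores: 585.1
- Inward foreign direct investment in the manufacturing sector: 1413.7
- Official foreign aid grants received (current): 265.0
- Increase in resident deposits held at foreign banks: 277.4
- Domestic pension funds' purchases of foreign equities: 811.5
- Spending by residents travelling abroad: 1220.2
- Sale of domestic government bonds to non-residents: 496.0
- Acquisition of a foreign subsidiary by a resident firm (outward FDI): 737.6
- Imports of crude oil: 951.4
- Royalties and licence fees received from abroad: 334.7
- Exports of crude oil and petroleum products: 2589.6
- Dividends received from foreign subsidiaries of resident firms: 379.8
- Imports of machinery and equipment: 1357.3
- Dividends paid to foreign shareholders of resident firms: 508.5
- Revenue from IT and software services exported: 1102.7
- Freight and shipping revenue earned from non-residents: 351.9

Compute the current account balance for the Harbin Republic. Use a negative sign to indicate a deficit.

1061.5

Goods: 585.1 + 2589.6 - 951.4 - 1357.3 - 1876.8 = -1010.8
Services: -1220.2 + 1366.9 + 351.9 + 1102.7 + 334.7 = 1936.0
Primary income: -508.5 + 379.8 = -128.7
Secondary income: 265.0
Current account = (-1010.8) + 1936.0 + (-128.7) + 265.0 = 1061.5
(Excluded from the current account — financial account: foreign purchases of equities on the domestic stock exchange 381.0, inward foreign direct investment in the manufacturing sector 1413.7, increase in resident deposits held at foreign banks 277.4, domestic pension funds' purchases of foreign equities 811.5, sale of domestic government bonds to non-residents 496.0, acquisition of a foreign subsidiary by a resident firm (outward FDI) 737.6.)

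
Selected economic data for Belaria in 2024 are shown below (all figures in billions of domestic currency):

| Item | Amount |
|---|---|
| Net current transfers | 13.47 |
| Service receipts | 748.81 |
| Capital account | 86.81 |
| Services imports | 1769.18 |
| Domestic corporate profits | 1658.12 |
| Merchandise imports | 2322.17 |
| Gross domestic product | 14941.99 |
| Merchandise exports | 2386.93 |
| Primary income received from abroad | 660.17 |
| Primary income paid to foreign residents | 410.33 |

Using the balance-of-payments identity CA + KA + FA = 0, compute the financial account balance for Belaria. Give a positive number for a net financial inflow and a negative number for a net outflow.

Goods balance = 2386.93 - 2322.17 = 64.76
Services balance = 748.81 - 1769.18 = -1020.37
Trade balance (goods + services) = 64.76 + (-1020.37) = -955.61
Net primary income = 660.17 - 410.33 = 249.84
Net secondary income = 13.47
Current account = -955.61 + 249.84 + 13.47 = -692.30
Financial account = -(-692.30 + 86.81) = 605.49

605.49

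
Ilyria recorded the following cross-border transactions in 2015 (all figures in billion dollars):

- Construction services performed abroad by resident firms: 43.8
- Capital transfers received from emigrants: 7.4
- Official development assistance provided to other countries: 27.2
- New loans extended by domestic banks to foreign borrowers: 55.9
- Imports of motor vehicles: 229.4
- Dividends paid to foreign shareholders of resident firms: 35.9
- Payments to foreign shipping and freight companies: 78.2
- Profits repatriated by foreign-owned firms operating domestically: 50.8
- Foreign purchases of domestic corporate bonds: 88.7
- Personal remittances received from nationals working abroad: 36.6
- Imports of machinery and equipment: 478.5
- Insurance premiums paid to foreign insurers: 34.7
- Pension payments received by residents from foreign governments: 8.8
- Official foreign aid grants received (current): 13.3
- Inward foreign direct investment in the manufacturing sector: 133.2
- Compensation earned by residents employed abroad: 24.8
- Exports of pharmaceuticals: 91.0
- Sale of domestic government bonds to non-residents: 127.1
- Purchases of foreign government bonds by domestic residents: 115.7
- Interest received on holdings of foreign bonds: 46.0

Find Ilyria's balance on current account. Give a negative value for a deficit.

-670.4

Goods: -478.5 - 229.4 + 91.0 = -616.9
Services: 43.8 - 78.2 - 34.7 = -69.1
Primary income: -50.8 + 46.0 - 35.9 + 24.8 = -15.9
Secondary income: 13.3 + 36.6 + 8.8 - 27.2 = 31.5
Current account = (-616.9) + (-69.1) + (-15.9) + 31.5 = -670.4
(Excluded from the current account — capital account: capital transfers received from emigrants 7.4; financial account: new loans extended by domestic banks to foreign borrowers 55.9, foreign purchases of domestic corporate bonds 88.7, inward foreign direct investment in the manufacturing sector 133.2, sale of domestic government bonds to non-residents 127.1, purchases of foreign government bonds by domestic residents 115.7.)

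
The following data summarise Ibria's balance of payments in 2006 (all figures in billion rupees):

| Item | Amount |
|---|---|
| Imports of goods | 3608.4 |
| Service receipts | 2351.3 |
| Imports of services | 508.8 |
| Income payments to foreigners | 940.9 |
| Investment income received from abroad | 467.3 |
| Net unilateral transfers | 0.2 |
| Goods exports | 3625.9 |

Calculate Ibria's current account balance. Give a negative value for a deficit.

1386.6

Goods balance = 3625.9 - 3608.4 = 17.5
Services balance = 2351.3 - 508.8 = 1842.5
Trade balance (goods + services) = 17.5 + 1842.5 = 1860.0
Net primary income = 467.3 - 940.9 = -473.6
Net secondary income = 0.2
Current account = 1860.0 + (-473.6) + 0.2 = 1386.6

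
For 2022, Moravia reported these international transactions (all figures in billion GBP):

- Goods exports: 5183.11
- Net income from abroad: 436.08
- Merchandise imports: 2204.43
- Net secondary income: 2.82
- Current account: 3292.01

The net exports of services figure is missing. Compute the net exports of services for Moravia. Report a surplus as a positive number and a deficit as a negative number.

-125.57

Current account = goods balance + services balance + net primary income + net secondary income
Sum of the known components = 3417.58
Net exports of services = CA - (known components) = 3292.01 - 3417.58 = -125.57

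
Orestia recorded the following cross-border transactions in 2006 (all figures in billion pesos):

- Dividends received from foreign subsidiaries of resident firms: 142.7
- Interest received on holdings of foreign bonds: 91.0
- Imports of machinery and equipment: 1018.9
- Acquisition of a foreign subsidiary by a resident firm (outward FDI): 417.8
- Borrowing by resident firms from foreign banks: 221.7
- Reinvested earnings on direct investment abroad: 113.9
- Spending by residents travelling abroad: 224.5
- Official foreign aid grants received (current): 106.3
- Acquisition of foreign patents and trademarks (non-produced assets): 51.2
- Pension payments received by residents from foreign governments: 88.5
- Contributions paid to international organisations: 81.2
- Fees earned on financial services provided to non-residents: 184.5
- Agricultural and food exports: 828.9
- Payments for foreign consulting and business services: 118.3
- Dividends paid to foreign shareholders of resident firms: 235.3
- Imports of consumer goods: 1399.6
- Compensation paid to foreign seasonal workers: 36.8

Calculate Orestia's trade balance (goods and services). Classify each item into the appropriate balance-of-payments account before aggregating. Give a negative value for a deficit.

Goods: -1399.6 + 828.9 - 1018.9 = -1589.6
Services: 184.5 - 118.3 - 224.5 = -158.3
Trade balance = -1589.6 + (-158.3) = -1747.9
(Excluded from the trade balance — primary income: dividends received from foreign subsidiaries of resident firms 142.7, interest received on holdings of foreign bonds 91.0, reinvested earnings on direct investment abroad 113.9, dividends paid to foreign shareholders of resident firms 235.3, compensation paid to foreign seasonal workers 36.8; financial account: acquisition of a foreign subsidiary by a resident firm (outward FDI) 417.8, borrowing by resident firms from foreign banks 221.7; secondary income: official foreign aid grants received (current) 106.3, pension payments received by residents from foreign governments 88.5, contributions paid to international organisations 81.2; capital account: acquisition of foreign patents and trademarks (non-produced assets) 51.2.)

-1747.9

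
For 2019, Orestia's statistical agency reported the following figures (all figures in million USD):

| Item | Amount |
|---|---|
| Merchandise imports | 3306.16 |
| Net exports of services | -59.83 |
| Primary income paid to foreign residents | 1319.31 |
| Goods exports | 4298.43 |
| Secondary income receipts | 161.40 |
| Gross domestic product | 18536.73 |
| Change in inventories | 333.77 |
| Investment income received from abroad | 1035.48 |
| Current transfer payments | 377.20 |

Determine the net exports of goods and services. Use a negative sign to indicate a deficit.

Goods balance = 4298.43 - 3306.16 = 992.27
Services balance = -59.83
Trade balance (goods + services) = 992.27 + (-59.83) = 932.44

932.44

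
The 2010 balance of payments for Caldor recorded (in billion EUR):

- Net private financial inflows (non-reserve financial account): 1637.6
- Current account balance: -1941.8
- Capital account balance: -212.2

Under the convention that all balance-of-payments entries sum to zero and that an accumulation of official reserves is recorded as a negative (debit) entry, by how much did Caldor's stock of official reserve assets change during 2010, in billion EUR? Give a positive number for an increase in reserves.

Official reserve transactions balance = -((-1941.8) + (-212.2) + 1637.6) = 516.4
An accumulation of reserves is recorded as a debit (negative entry), so the change in the stock of reserves is the negative of that balance.
Change in official reserves = -(516.4) = -516.4

-516.4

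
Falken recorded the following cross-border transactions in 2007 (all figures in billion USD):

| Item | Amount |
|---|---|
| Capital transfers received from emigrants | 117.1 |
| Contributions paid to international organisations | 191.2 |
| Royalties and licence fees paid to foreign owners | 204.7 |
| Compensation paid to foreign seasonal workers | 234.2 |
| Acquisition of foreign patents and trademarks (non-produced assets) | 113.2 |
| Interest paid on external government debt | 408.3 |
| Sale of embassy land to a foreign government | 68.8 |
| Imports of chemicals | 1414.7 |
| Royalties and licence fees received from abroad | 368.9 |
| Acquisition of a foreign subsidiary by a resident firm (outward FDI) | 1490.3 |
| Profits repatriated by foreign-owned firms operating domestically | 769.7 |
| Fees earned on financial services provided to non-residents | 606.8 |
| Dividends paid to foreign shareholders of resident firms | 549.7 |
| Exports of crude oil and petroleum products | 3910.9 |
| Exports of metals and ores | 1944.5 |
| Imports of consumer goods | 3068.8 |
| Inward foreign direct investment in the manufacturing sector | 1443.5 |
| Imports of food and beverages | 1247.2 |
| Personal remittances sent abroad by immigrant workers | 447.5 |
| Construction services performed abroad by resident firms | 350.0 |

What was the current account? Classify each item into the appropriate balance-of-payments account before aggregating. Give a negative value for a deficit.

Goods: -1247.2 + 1944.5 + 3910.9 - 3068.8 - 1414.7 = 124.7
Services: 606.8 - 204.7 + 350.0 + 368.9 = 1121.0
Primary income: -234.2 - 769.7 - 408.3 - 549.7 = -1961.9
Secondary income: -191.2 - 447.5 = -638.7
Current account = 124.7 + 1121.0 + (-1961.9) + (-638.7) = -1354.9
(Excluded from the current account — capital account: capital transfers received from emigrants 117.1, acquisition of foreign patents and trademarks (non-produced assets) 113.2, sale of embassy land to a foreign government 68.8; financial account: acquisition of a foreign subsidiary by a resident firm (outward FDI) 1490.3, inward foreign direct investment in the manufacturing sector 1443.5.)

-1354.9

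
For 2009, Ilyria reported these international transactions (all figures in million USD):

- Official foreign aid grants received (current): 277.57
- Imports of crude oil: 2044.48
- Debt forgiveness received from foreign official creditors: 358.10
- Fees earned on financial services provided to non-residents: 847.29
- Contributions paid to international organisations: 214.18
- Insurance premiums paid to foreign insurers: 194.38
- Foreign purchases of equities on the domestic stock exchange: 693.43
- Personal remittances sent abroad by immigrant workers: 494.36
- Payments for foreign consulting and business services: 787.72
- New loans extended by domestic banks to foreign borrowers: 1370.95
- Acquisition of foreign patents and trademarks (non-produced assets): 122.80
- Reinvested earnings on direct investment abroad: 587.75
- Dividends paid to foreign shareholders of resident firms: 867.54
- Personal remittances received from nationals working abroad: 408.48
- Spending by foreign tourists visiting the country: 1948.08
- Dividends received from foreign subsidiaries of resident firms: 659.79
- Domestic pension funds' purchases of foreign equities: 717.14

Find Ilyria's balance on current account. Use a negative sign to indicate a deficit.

126.30

Goods: -2044.48
Services: -194.38 + 847.29 + 1948.08 - 787.72 = 1813.27
Primary income: 587.75 + 659.79 - 867.54 = 380.00
Secondary income: 277.57 + 408.48 - 494.36 - 214.18 = -22.49
Current account = (-2044.48) + 1813.27 + 380.00 + (-22.49) = 126.30
(Excluded from the current account — capital account: debt forgiveness received from foreign official creditors 358.10, acquisition of foreign patents and trademarks (non-produced assets) 122.80; financial account: foreign purchases of equities on the domestic stock exchange 693.43, new loans extended by domestic banks to foreign borrowers 1370.95, domestic pension funds' purchases of foreign equities 717.14.)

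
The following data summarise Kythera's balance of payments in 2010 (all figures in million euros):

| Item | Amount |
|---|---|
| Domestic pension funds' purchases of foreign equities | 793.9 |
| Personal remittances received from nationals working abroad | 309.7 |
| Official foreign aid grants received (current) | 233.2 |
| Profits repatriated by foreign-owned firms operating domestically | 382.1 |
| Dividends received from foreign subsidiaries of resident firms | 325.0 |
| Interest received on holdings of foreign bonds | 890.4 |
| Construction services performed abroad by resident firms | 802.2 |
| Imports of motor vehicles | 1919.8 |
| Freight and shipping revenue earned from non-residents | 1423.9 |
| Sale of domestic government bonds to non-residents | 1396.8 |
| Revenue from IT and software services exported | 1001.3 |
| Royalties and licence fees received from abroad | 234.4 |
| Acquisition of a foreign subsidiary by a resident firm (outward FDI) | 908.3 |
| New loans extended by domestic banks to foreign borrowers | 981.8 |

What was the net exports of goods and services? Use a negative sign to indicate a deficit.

Goods: -1919.8
Services: 1001.3 + 802.2 + 1423.9 + 234.4 = 3461.8
Trade balance = -1919.8 + 3461.8 = 1542.0
(Excluded from the trade balance — financial account: domestic pension funds' purchases of foreign equities 793.9, sale of domestic government bonds to non-residents 1396.8, acquisition of a foreign subsidiary by a resident firm (outward FDI) 908.3, new loans extended by domestic banks to foreign borrowers 981.8; secondary income: personal remittances received from nationals working abroad 309.7, official foreign aid grants received (current) 233.2; primary income: profits repatriated by foreign-owned firms operating domestically 382.1, dividends received from foreign subsidiaries of resident firms 325.0, interest received on holdings of foreign bonds 890.4.)

1542.0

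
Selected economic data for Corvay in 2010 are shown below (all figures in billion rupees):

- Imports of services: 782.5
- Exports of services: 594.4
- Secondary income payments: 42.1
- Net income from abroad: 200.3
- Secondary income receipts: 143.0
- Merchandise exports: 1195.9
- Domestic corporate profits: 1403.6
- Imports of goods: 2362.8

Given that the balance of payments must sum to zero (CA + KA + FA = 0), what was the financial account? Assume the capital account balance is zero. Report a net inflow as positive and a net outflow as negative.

1053.8

Goods balance = 1195.9 - 2362.8 = -1166.9
Services balance = 594.4 - 782.5 = -188.1
Trade balance (goods + services) = -1166.9 + (-188.1) = -1355.0
Net primary income = 200.3
Net secondary income = 143.0 - 42.1 = 100.9
Current account = -1355.0 + 200.3 + 100.9 = -1053.8
Financial account = -(-1053.8) = 1053.8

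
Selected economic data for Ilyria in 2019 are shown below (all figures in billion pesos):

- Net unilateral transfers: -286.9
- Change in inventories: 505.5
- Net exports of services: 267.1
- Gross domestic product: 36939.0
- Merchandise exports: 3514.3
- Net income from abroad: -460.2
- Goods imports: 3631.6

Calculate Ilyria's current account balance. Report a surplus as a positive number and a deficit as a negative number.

-597.3

Goods balance = 3514.3 - 3631.6 = -117.3
Services balance = 267.1
Trade balance (goods + services) = -117.3 + 267.1 = 149.8
Net primary income = -460.2
Net secondary income = -286.9
Current account = 149.8 + (-460.2) + (-286.9) = -597.3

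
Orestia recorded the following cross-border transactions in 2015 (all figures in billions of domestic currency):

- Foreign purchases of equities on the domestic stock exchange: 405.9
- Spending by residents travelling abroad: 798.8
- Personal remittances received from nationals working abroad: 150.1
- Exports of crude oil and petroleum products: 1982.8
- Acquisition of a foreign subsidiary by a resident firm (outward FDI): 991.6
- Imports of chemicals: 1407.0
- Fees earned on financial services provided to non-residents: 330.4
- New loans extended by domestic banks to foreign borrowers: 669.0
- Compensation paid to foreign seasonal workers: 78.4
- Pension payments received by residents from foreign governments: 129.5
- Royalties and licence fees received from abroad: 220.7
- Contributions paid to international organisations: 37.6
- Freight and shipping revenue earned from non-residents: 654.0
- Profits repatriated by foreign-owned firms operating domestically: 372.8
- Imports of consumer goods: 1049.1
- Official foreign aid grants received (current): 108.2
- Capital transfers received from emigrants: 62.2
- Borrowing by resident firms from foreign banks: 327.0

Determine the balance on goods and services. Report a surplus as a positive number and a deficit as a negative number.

Goods: -1049.1 + 1982.8 - 1407.0 = -473.3
Services: 654.0 - 798.8 + 330.4 + 220.7 = 406.3
Trade balance = -473.3 + 406.3 = -67.0
(Excluded from the trade balance — financial account: foreign purchases of equities on the domestic stock exchange 405.9, acquisition of a foreign subsidiary by a resident firm (outward FDI) 991.6, new loans extended by domestic banks to foreign borrowers 669.0, borrowing by resident firms from foreign banks 327.0; secondary income: personal remittances received from nationals working abroad 150.1, pension payments received by residents from foreign governments 129.5, contributions paid to international organisations 37.6, official foreign aid grants received (current) 108.2; primary income: compensation paid to foreign seasonal workers 78.4, profits repatriated by foreign-owned firms operating domestically 372.8; capital account: capital transfers received from emigrants 62.2.)

-67.0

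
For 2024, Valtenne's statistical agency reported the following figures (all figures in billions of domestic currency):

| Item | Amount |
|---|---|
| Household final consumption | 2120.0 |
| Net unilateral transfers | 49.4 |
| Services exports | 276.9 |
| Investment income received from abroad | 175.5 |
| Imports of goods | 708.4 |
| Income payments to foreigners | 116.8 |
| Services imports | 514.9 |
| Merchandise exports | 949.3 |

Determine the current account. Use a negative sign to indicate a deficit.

111.0

Goods balance = 949.3 - 708.4 = 240.9
Services balance = 276.9 - 514.9 = -238.0
Trade balance (goods + services) = 240.9 + (-238.0) = 2.9
Net primary income = 175.5 - 116.8 = 58.7
Net secondary income = 49.4
Current account = 2.9 + 58.7 + 49.4 = 111.0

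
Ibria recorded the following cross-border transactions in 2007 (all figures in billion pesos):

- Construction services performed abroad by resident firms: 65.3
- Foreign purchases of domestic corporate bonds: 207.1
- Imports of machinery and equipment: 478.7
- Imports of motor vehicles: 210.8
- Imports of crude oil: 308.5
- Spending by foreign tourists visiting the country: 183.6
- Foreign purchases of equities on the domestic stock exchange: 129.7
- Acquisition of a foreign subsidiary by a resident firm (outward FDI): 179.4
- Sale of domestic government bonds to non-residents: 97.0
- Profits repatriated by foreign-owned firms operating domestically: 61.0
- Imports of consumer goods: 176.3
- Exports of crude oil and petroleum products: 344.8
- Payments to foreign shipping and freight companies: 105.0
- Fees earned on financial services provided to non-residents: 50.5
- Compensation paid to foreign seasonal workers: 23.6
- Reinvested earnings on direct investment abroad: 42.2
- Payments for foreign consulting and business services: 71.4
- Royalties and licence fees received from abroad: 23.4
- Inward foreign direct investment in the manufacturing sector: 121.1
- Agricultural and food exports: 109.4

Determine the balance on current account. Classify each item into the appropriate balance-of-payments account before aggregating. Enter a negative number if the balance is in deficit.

Goods: -210.8 - 176.3 - 478.7 + 344.8 - 308.5 + 109.4 = -720.1
Services: 23.4 - 105.0 + 183.6 - 71.4 + 65.3 + 50.5 = 146.4
Primary income: -23.6 + 42.2 - 61.0 = -42.4
Current account = (-720.1) + 146.4 + (-42.4) = -616.1
(Excluded from the current account — financial account: foreign purchases of domestic corporate bonds 207.1, foreign purchases of equities on the domestic stock exchange 129.7, acquisition of a foreign subsidiary by a resident firm (outward FDI) 179.4, sale of domestic government bonds to non-residents 97.0, inward foreign direct investment in the manufacturing sector 121.1.)

-616.1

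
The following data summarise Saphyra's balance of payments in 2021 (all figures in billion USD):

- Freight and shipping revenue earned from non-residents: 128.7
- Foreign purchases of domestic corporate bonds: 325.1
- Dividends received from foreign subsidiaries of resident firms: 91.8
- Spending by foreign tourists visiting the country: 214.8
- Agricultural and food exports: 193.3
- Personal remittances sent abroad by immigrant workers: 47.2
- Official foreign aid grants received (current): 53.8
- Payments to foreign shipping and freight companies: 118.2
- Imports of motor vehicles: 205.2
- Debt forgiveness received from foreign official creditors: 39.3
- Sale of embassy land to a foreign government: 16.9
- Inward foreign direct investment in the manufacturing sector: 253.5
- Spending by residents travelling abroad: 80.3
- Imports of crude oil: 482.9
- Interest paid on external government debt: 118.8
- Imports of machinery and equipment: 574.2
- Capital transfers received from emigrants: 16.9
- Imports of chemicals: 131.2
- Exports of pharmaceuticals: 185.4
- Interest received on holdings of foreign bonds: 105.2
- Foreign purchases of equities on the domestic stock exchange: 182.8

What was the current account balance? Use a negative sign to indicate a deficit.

Goods: 185.4 - 574.2 - 482.9 - 131.2 - 205.2 + 193.3 = -1014.8
Services: -80.3 - 118.2 + 214.8 + 128.7 = 145.0
Primary income: 105.2 - 118.8 + 91.8 = 78.2
Secondary income: -47.2 + 53.8 = 6.6
Current account = (-1014.8) + 145.0 + 78.2 + 6.6 = -785.0
(Excluded from the current account — financial account: foreign purchases of domestic corporate bonds 325.1, inward foreign direct investment in the manufacturing sector 253.5, foreign purchases of equities on the domestic stock exchange 182.8; capital account: debt forgiveness received from foreign official creditors 39.3, sale of embassy land to a foreign government 16.9, capital transfers received from emigrants 16.9.)

-785.0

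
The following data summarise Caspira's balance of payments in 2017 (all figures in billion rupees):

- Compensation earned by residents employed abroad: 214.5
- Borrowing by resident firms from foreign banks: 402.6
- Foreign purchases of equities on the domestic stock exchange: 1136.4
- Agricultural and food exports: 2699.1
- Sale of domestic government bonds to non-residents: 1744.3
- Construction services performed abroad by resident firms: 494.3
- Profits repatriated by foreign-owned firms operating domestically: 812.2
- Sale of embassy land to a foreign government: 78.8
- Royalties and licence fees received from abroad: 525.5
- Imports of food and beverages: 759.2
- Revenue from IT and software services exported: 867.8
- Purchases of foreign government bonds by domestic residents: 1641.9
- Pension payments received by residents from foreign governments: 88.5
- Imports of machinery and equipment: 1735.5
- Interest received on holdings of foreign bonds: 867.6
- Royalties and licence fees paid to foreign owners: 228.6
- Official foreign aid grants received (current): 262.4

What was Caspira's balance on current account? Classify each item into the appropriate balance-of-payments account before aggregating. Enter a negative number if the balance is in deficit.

Goods: 2699.1 - 759.2 - 1735.5 = 204.4
Services: 494.3 + 525.5 + 867.8 - 228.6 = 1659.0
Primary income: -812.2 + 214.5 + 867.6 = 269.9
Secondary income: 262.4 + 88.5 = 350.9
Current account = 204.4 + 1659.0 + 269.9 + 350.9 = 2484.2
(Excluded from the current account — financial account: borrowing by resident firms from foreign banks 402.6, foreign purchases of equities on the domestic stock exchange 1136.4, sale of domestic government bonds to non-residents 1744.3, purchases of foreign government bonds by domestic residents 1641.9; capital account: sale of embassy land to a foreign government 78.8.)

2484.2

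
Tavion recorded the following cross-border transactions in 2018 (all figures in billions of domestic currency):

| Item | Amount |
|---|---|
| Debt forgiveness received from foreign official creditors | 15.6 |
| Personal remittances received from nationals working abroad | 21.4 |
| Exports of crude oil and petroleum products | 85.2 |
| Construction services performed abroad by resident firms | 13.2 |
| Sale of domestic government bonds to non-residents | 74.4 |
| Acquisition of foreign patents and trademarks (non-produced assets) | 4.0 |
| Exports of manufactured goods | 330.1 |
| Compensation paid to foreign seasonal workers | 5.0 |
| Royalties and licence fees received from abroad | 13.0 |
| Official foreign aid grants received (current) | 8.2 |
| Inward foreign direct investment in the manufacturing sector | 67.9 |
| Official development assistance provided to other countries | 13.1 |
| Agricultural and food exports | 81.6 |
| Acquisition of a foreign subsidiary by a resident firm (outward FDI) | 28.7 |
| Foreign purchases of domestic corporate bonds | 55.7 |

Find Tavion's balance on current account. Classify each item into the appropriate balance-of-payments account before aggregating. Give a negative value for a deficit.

Goods: 330.1 + 81.6 + 85.2 = 496.9
Services: 13.2 + 13.0 = 26.2
Primary income: -5.0
Secondary income: -13.1 + 8.2 + 21.4 = 16.5
Current account = 496.9 + 26.2 + (-5.0) + 16.5 = 534.6
(Excluded from the current account — capital account: debt forgiveness received from foreign official creditors 15.6, acquisition of foreign patents and trademarks (non-produced assets) 4.0; financial account: sale of domestic government bonds to non-residents 74.4, inward foreign direct investment in the manufacturing sector 67.9, acquisition of a foreign subsidiary by a resident firm (outward FDI) 28.7, foreign purchases of domestic corporate bonds 55.7.)

534.6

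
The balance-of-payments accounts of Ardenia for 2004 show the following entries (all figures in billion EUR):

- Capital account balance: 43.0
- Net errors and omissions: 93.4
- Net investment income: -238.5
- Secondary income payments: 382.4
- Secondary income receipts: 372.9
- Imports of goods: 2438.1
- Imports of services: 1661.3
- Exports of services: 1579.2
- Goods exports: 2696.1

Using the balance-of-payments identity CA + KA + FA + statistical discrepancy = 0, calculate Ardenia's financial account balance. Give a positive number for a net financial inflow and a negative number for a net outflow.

Goods balance = 2696.1 - 2438.1 = 258.0
Services balance = 1579.2 - 1661.3 = -82.1
Trade balance (goods + services) = 258.0 + (-82.1) = 175.9
Net primary income = -238.5
Net secondary income = 372.9 - 382.4 = -9.5
Current account = 175.9 + (-238.5) + (-9.5) = -72.1
Financial account = -(-72.1 + 43.0 + 93.4) = -64.3

-64.3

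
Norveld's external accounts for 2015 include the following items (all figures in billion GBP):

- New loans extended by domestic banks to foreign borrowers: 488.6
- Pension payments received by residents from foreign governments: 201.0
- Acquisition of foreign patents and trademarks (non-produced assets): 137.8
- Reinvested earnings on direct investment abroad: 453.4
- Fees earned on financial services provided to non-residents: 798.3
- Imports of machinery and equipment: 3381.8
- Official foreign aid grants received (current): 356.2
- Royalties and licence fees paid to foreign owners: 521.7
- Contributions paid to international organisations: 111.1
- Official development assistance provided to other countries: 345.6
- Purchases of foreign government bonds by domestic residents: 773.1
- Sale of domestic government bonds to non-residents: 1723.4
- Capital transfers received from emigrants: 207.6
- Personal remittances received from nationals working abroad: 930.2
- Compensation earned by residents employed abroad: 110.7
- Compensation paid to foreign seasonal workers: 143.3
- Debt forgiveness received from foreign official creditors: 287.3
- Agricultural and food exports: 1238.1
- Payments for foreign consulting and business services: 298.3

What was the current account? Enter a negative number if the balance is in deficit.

-713.9

Goods: 1238.1 - 3381.8 = -2143.7
Services: 798.3 - 521.7 - 298.3 = -21.7
Primary income: 453.4 - 143.3 + 110.7 = 420.8
Secondary income: 201.0 + 930.2 - 111.1 - 345.6 + 356.2 = 1030.7
Current account = (-2143.7) + (-21.7) + 420.8 + 1030.7 = -713.9
(Excluded from the current account — financial account: new loans extended by domestic banks to foreign borrowers 488.6, purchases of foreign government bonds by domestic residents 773.1, sale of domestic government bonds to non-residents 1723.4; capital account: acquisition of foreign patents and trademarks (non-produced assets) 137.8, capital transfers received from emigrants 207.6, debt forgiveness received from foreign official creditors 287.3.)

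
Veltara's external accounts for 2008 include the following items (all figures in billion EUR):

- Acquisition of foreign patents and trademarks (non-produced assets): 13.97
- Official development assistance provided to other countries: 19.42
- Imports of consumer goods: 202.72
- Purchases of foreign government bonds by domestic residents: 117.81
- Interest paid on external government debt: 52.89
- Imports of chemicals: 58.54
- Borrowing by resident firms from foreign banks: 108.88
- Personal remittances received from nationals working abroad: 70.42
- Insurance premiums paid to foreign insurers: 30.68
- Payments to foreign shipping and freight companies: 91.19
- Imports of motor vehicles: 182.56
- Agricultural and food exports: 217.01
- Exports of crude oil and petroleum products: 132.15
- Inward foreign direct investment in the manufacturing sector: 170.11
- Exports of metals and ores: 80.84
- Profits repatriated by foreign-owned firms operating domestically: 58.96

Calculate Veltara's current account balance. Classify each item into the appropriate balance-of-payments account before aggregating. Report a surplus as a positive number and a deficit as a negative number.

-196.54

Goods: -182.56 + 132.15 - 58.54 + 217.01 - 202.72 + 80.84 = -13.82
Services: -91.19 - 30.68 = -121.87
Primary income: -58.96 - 52.89 = -111.85
Secondary income: -19.42 + 70.42 = 51.00
Current account = (-13.82) + (-121.87) + (-111.85) + 51.00 = -196.54
(Excluded from the current account — capital account: acquisition of foreign patents and trademarks (non-produced assets) 13.97; financial account: purchases of foreign government bonds by domestic residents 117.81, borrowing by resident firms from foreign banks 108.88, inward foreign direct investment in the manufacturing sector 170.11.)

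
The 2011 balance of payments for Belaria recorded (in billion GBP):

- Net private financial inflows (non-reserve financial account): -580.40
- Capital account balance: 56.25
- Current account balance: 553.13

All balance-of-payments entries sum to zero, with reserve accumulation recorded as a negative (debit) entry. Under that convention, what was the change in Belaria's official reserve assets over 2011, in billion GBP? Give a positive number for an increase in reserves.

Official reserve transactions balance = -(553.13 + 56.25 + (-580.40)) = -28.98
An accumulation of reserves is recorded as a debit (negative entry), so the change in the stock of reserves is the negative of that balance.
Change in official reserves = -(-28.98) = 28.98

28.98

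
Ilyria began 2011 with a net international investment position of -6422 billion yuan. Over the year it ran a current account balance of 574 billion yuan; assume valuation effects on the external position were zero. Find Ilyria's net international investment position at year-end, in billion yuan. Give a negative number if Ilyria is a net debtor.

With no valuation effects, change in NIIP = current account = 574
End-of-year NIIP = -6422 + 574 = -5848

-5848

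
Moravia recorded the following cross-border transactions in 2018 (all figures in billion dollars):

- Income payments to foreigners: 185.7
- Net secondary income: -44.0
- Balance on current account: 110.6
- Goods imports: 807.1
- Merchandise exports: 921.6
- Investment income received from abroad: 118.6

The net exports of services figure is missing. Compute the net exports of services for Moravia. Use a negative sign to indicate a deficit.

Current account = goods balance + services balance + net primary income + net secondary income
Sum of the known components = 3.4
Net exports of services = CA - (known components) = 110.6 - 3.4 = 107.2

107.2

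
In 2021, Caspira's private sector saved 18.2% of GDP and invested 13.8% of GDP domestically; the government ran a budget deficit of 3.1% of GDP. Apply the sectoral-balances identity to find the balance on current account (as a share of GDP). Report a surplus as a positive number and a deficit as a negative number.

1.3

By the sectoral-balances identity, CA = (S_private - I) + (T - G).
Private balance = 18.2 - 13.8 = 4.4
Government balance (T - G) = -3.1
CA = 4.4 + (-3.1) = 1.3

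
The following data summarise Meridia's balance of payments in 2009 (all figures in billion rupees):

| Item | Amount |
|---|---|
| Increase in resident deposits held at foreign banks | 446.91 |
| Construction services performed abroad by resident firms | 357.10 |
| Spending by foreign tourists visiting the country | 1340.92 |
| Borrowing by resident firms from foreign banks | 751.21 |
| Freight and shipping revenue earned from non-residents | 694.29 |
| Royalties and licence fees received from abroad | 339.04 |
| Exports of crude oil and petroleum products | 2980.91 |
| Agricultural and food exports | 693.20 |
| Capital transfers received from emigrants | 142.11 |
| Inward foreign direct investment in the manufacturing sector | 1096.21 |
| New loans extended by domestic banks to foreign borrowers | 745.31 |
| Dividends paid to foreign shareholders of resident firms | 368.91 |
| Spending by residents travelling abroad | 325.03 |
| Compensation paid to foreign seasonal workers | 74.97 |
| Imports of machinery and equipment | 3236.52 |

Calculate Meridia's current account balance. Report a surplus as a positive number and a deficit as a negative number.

Goods: 2980.91 + 693.20 - 3236.52 = 437.59
Services: 1340.92 + 694.29 + 339.04 + 357.10 - 325.03 = 2406.32
Primary income: -368.91 - 74.97 = -443.88
Current account = 437.59 + 2406.32 + (-443.88) = 2400.03
(Excluded from the current account — financial account: increase in resident deposits held at foreign banks 446.91, borrowing by resident firms from foreign banks 751.21, inward foreign direct investment in the manufacturing sector 1096.21, new loans extended by domestic banks to foreign borrowers 745.31; capital account: capital transfers received from emigrants 142.11.)

2400.03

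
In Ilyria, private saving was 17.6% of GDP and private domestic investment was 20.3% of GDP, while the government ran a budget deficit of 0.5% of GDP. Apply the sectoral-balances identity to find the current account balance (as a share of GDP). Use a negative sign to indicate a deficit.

-3.2

By the sectoral-balances identity, CA = (S_private - I) + (T - G).
Private balance = 17.6 - 20.3 = -2.7
Government balance (T - G) = -0.5
CA = -2.7 + (-0.5) = -3.2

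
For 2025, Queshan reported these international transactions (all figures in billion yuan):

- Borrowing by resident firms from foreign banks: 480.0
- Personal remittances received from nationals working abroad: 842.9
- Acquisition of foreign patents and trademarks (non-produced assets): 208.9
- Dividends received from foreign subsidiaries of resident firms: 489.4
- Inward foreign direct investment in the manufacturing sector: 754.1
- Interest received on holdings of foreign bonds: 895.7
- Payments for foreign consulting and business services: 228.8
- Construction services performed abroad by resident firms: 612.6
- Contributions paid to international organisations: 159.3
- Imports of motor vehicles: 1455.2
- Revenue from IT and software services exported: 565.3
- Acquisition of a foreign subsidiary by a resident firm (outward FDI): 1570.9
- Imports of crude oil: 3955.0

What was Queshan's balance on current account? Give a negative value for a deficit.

Goods: -3955.0 - 1455.2 = -5410.2
Services: -228.8 + 612.6 + 565.3 = 949.1
Primary income: 895.7 + 489.4 = 1385.1
Secondary income: -159.3 + 842.9 = 683.6
Current account = (-5410.2) + 949.1 + 1385.1 + 683.6 = -2392.4
(Excluded from the current account — financial account: borrowing by resident firms from foreign banks 480.0, inward foreign direct investment in the manufacturing sector 754.1, acquisition of a foreign subsidiary by a resident firm (outward FDI) 1570.9; capital account: acquisition of foreign patents and trademarks (non-produced assets) 208.9.)

-2392.4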